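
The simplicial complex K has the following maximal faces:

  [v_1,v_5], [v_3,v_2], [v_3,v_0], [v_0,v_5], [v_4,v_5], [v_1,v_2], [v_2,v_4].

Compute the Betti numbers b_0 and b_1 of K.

Take the total order v_0 < v_1 < v_2 < v_3 < v_4 < v_5 on the vertex set. Then K (dimension 1) consists of the simplices:

  0-simplices (6): [v_0], [v_1], [v_2], [v_3], [v_4], [v_5]
  1-simplices (7): [v_0,v_3], [v_0,v_5], [v_1,v_2], [v_1,v_5], [v_2,v_3], [v_2,v_4], [v_4,v_5]

giving chain groups C_0 ≅ Z^6, C_1 ≅ Z^7.

∂_1: C_1 → C_0 sends each edge [p,q] (with p < q) to q − p. For instance
  ∂[v_4,v_5] = [v_5] − [v_4].
The 6×7 boundary matrix has rank 5 and Smith normal form diag(1,1,1,1,1).

From H_k ≅ ker(∂_k) / im(∂_{k+1}) we obtain:

  H_0: rank C_0 − rank ∂_1 = 6 − 5 = 1, and the invariant factors of ∂_1 are all 1, so H_0 = Z.
  H_1: rank ker ∂_1 − rank ∂_2 = (7 − 5) − 0 = 2, and there is no ∂_2, so H_1 = Z^2.

As a check, the Euler characteristic is 6 − 7 = -1, which agrees with 1 − 2 = -1.

Hence the Betti numbers are b_0 = 1, b_1 = 2.

b_0 = 1, b_1 = 2.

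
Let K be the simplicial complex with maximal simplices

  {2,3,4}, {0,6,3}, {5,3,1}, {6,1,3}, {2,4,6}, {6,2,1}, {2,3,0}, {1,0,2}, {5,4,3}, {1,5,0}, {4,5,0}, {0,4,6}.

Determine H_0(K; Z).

Order the vertices as 0 < 1 < 2 < 3 < 4 < 5 < 6. Listing each simplex with vertices in this order, K has dimension 2 with simplices:

  0-simplices (7): [0], [1], [2], [3], [4], [5], [6]
  1-simplices (18): [0,1], [0,2], [0,3], [0,4], [0,5], [0,6], [1,2], [1,3], [1,5], [1,6], [2,3], [2,4], [2,6], [3,4], [3,5], [3,6], [4,5], [4,6]
  2-simplices (12): [0,1,2], [0,1,5], [0,2,3], [0,3,6], [0,4,5], [0,4,6], [1,2,6], [1,3,5], [1,3,6], [2,3,4], [2,4,6], [3,4,5]

so the chain groups are C_0 ≅ Z^7, C_1 ≅ Z^18, C_2 ≅ Z^12.

Boundary ∂_1: C_1 → C_0 maps an edge to its endpoints' difference, ∂[p,q] = q − p. For instance
  ∂[1,2] = [2] − [1].
The resulting 7×18 matrix has rank 6, and its Smith normal form has invariant factors (1,1,1,1,1,1).

∂_2: C_2 → C_1 sends each 2-simplex [p,q,r] to [q,r] − [p,r] + [p,q]. For instance
  ∂[0,1,2] = [1,2] − [0,2] + [0,1],
  ∂[0,2,3] = [2,3] − [0,3] + [0,2].
The 18×12 boundary matrix has rank 12 and Smith normal form diag(1,1,1,1,1,1,1,1,1,1,1,2).

Computing H_k = (kernel of ∂_k) / (image of ∂_{k+1}):

  H_0: rank C_0 − rank ∂_1 = 7 − 6 = 1, and the invariant factors of ∂_1 are all 1, so H_0 = Z.

H_0 ≅ Z.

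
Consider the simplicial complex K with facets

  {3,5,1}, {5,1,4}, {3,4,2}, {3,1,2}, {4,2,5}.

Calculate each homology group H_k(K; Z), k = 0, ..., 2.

Fix the vertex order 1 < 2 < 3 < 4 < 5 and write every simplex with vertices in increasing order. Then dim K = 2 and the simplices of K are:

  0-simplices (5): [1], [2], [3], [4], [5]
  1-simplices (10): [1,2], [1,3], [1,4], [1,5], [2,3], [2,4], [2,5], [3,4], [3,5], [4,5]
  2-simplices (5): [1,2,3], [1,3,5], [1,4,5], [2,3,4], [2,4,5]

giving chain groups C_0 ≅ Z^5, C_1 ≅ Z^10, C_2 ≅ Z^5.

∂_1: C_1 → C_0 is given by ∂[p,q] = [q] − [p]. For instance
  ∂[2,5] = [5] − [2].
The 5×10 boundary matrix has rank 4 and Smith normal form diag(1,1,1,1).

∂_2: C_2 → C_1 maps a triangle to the signed sum of its edges. For instance
  ∂[2,4,5] = [4,5] − [2,5] + [2,4],
  ∂[2,3,4] = [3,4] − [2,4] + [2,3].
The 10×5 boundary matrix has rank 5 and Smith normal form diag(1,1,1,1,1).

Now H_k = ker ∂_k / im ∂_{k+1}, so:

  H_0: rank C_0 − rank ∂_1 = 5 − 4 = 1, and the invariant factors of ∂_1 are all 1, so H_0 ≅ Z.
  H_1: rank ker ∂_1 − rank ∂_2 = (10 − 4) − 5 = 1, and the invariant factors of ∂_2 are all 1, so H_1 ≅ Z.
  H_2: rank ker ∂_2 − rank ∂_3 = (5 − 5) − 0 = 0, and there is no ∂_3, so H_2 ≅ 0.

H_0 = Z,  H_1 = Z,  H_2 = 0.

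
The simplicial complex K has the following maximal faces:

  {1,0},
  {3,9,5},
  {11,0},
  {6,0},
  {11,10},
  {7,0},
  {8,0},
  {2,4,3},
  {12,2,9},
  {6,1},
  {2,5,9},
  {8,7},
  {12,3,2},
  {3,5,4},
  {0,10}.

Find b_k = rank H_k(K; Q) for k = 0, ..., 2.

K has 13 vertices, 21 edges, 6 triangles.
rank ∂_0 = 0, rank ∂_1 = 11 ⇒ b_0 = 13 − 0 − 11 = 2; all invariant factors of ∂_1 are 1 so no torsion. So H_0 = Z^2.
rank ∂_1 = 11, rank ∂_2 = 6 ⇒ b_1 = 21 − 11 − 6 = 4; all invariant factors of ∂_2 are 1 so no torsion. So H_1 = Z^4.
rank ∂_2 = 6, rank ∂_3 = 0 ⇒ b_2 = 6 − 6 − 0 = 0. So H_2 = 0.

b_0 = 2, b_1 = 4, b_2 = 0.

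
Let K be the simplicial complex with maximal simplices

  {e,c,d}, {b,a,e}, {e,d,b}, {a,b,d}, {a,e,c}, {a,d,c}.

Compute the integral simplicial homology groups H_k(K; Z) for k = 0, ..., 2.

H_0 = Z,  H_1 = 0,  H_2 = Z.

K has 5 vertices, 9 edges, 6 triangles.
rank ∂_0 = 0, rank ∂_1 = 4 ⇒ b_0 = 5 − 0 − 4 = 1; all invariant factors of ∂_1 are 1 so no torsion. So H_0 ≅ Z.
rank ∂_1 = 4, rank ∂_2 = 5 ⇒ b_1 = 9 − 4 − 5 = 0; all invariant factors of ∂_2 are 1 so no torsion. So H_1 ≅ 0.
rank ∂_2 = 5, rank ∂_3 = 0 ⇒ b_2 = 6 − 5 − 0 = 1. So H_2 ≅ Z.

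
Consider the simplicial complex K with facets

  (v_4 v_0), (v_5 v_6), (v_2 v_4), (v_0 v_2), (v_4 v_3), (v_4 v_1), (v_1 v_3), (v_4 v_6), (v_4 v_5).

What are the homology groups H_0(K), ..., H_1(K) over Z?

H_0 = Z,  H_1 = Z^3.

Order the vertices as v_0 < v_1 < v_2 < v_3 < v_4 < v_5 < v_6. Listing each simplex with vertices in this order, K has dimension 1 with simplices:

  0-simplices (7): [v_0], [v_1], [v_2], [v_3], [v_4], [v_5], [v_6]
  1-simplices (9): [v_0,v_2], [v_0,v_4], [v_1,v_3], [v_1,v_4], [v_2,v_4], [v_3,v_4], [v_4,v_5], [v_4,v_6], [v_5,v_6]

so the chain groups are C_0 ≅ Z^7, C_1 ≅ Z^9.

The boundary map ∂_1: C_1 → C_0 is given by ∂[p,q] = [q] − [p].
As a 7×9 matrix over Z this has rank 6, with invariant factors (1,1,1,1,1,1).

Now H_k = ker ∂_k / im ∂_{k+1}, so:

  H_0: rank C_0 − rank ∂_1 = 7 − 6 = 1, and the invariant factors of ∂_1 are all 1, so H_0 ≅ Z.
  H_1: rank ker ∂_1 − rank ∂_2 = (9 − 6) − 0 = 3, and there is no ∂_2, so H_1 ≅ Z^3.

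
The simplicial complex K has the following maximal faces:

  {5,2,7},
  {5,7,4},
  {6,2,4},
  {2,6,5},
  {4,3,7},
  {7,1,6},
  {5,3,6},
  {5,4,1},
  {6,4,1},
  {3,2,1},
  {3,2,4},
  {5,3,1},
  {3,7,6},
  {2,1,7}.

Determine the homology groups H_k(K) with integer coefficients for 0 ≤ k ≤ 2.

Fix the vertex order 1 < 2 < 3 < 4 < 5 < 6 < 7 and write every simplex with vertices in increasing order. Then dim K = 2 and the simplices of K are:

  0-simplices (7): [1], [2], [3], [4], [5], [6], [7]
  1-simplices (21): [1,2], [1,3], [1,4], [1,5], [1,6], [1,7], [2,3], [2,4], [2,5], [2,6], [2,7], [3,4], [3,5], [3,6], [3,7], [4,5], [4,6], [4,7], [5,6], [5,7], [6,7]
  2-simplices (14): [1,2,3], [1,2,7], [1,3,5], [1,4,5], [1,4,6], [1,6,7], [2,3,4], [2,4,6], [2,5,6], [2,5,7], [3,4,7], [3,5,6], [3,6,7], [4,5,7]

Hence C_0 ≅ Z^7, C_1 ≅ Z^21, C_2 ≅ Z^14.

Boundary ∂_1: C_1 → C_0 sends each edge [p,q] (with p < q) to q − p. For instance
  ∂[1,4] = [4] − [1].
This gives a 7×21 integer matrix of rank 6; reducing to Smith normal form yields diagonal entries (1,1,1,1,1,1).

The boundary map ∂_2: C_2 → C_1 acts by ∂[p,q,r] = [q,r] − [p,r] + [p,q]. For instance
  ∂[1,6,7] = [6,7] − [1,7] + [1,6],
  ∂[2,5,7] = [5,7] − [2,7] + [2,5].
As a 21×14 matrix over Z this has rank 13, with invariant factors (1,1,1,1,1,1,1,1,1,1,1,1,1).

From H_k ≅ ker(∂_k) / im(∂_{k+1}) we obtain:

  H_0: rank C_0 − rank ∂_1 = 7 − 6 = 1, and the invariant factors of ∂_1 are all 1, so H_0 = Z.
  H_1: rank ker ∂_1 − rank ∂_2 = (21 − 6) − 13 = 2, and the invariant factors of ∂_2 are all 1, so H_1 = Z^2.
  H_2: rank ker ∂_2 − rank ∂_3 = (14 − 13) − 0 = 1, and there is no ∂_3, so H_2 = Z.

As a check, the Euler characteristic is 7 − 21 + 14 = 0, which agrees with 1 − 2 + 1 = 0.

H_0 = Z,  H_1 = Z^2,  H_2 = Z.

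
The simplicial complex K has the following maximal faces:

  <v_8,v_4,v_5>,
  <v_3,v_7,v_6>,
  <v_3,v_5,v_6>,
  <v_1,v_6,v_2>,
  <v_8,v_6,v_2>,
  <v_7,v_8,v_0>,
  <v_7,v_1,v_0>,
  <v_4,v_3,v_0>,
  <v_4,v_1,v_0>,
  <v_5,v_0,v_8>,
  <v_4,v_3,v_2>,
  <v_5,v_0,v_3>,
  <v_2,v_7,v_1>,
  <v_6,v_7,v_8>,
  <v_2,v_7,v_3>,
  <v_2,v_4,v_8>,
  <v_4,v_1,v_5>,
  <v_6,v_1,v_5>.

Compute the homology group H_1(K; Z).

We work with the vertex ordering v_0 < v_1 < v_2 < v_3 < v_4 < v_5 < v_6 < v_7 < v_8. The simplices of K, each written with vertices in increasing order, are:

  0-simplices (9): [v_0], [v_1], [v_2], [v_3], [v_4], [v_5], [v_6], [v_7], [v_8]
  1-simplices (27): (27 of them)
  2-simplices (18): (18 of them)

giving chain groups C_0 ≅ Z^9, C_1 ≅ Z^27, C_2 ≅ Z^18.

∂_1: C_1 → C_0 sends each edge [p,q] (with p < q) to q − p. For instance
  ∂[v_7,v_8] = [v_8] − [v_7].
The 9×27 boundary matrix has rank 8 and Smith normal form diag(1,1,1,1,1,1,1,1).

The boundary map ∂_2: C_2 → C_1 sends each 2-simplex [p,q,r] to [q,r] − [p,r] + [p,q]. For instance
  ∂[v_1,v_5,v_6] = [v_5,v_6] − [v_1,v_6] + [v_1,v_5],
  ∂[v_1,v_4,v_5] = [v_4,v_5] − [v_1,v_5] + [v_1,v_4].
The 27×18 boundary matrix has rank 18 and Smith normal form diag(1,1,1,1,1,1,1,1,1,1,1,1,1,1,1,1,1,2).

Now H_k = ker ∂_k / im ∂_{k+1}, so:

  H_1: rank ker ∂_1 − rank ∂_2 = (27 − 8) − 18 = 1, and ∂_2 has invariant factor 2 > 1, so H_1 = Z ⊕ Z/2.

(K is a triangulation of the Klein bottle.)

H_1 = Z ⊕ Z/2.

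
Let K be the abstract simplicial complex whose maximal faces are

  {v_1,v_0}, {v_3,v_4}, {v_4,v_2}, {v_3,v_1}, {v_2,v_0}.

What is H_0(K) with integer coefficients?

Fix the vertex order v_0 < v_1 < v_2 < v_3 < v_4 and write every simplex with vertices in increasing order. Then dim K = 1 and the simplices of K are:

  0-simplices (5): [v_0], [v_1], [v_2], [v_3], [v_4]
  1-simplices (5): [v_0,v_1], [v_0,v_2], [v_1,v_3], [v_2,v_4], [v_3,v_4]

so the chain groups are C_0 ≅ Z^5, C_1 ≅ Z^5.

The boundary map ∂_1: C_1 → C_0 sends each edge [p,q] (with p < q) to q − p.
As a 5×5 matrix over Z this has rank 4, with invariant factors (1,1,1,1).

Reading off H_k = ker ∂_k / im ∂_{k+1}:

  H_0: rank C_0 − rank ∂_1 = 5 − 4 = 1, and the invariant factors of ∂_1 are all 1, so H_0 = Z.

(K is a triangulation of the circle S^1.)

H_0 ≅ Z.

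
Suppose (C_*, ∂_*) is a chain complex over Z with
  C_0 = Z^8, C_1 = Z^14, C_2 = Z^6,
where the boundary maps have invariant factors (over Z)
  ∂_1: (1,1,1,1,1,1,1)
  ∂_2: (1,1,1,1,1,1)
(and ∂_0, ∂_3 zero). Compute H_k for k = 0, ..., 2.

H_0: b_0 = 8 − 0 − 7 = 1; torsion from ∂_1 factors > 1: none. So H_0 = Z.
H_1: b_1 = 14 − 7 − 6 = 1; torsion from ∂_2 factors > 1: none. So H_1 = Z.
H_2: b_2 = 6 − 6 − 0 = 0; torsion from ∂_3 factors > 1: none. So H_2 = 0.

H_0 = Z,  H_1 = Z,  H_2 = 0.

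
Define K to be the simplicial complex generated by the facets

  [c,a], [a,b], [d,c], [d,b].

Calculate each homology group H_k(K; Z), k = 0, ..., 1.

Order the vertices as a < b < c < d. Listing each simplex with vertices in this order, K has dimension 1 with simplices:

  0-simplices (4): a, b, c, d
  1-simplices (4): ab, ac, bd, cd

so the chain groups are C_0 ≅ Z^4, C_1 ≅ Z^4.

The boundary map ∂_1: C_1 → C_0 maps an edge to its endpoints' difference, ∂[p,q] = q − p.
This gives a 4×4 integer matrix of rank 3; reducing to Smith normal form yields diagonal entries (1,1,1).

Now H_k = ker ∂_k / im ∂_{k+1}, so:

  H_0: rank C_0 − rank ∂_1 = 4 − 3 = 1, and the invariant factors of ∂_1 are all 1, so H_0 = Z.
  H_1: rank ker ∂_1 − rank ∂_2 = (4 − 3) − 0 = 1, and there is no ∂_2, so H_1 = Z.

H_0 = Z,  H_1 = Z.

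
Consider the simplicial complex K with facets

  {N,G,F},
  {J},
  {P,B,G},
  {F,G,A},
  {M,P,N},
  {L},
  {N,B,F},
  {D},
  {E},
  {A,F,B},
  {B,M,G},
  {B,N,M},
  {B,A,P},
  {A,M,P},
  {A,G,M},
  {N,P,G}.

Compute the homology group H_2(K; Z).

H_2 ≅ 0.

K has 11 vertices, 18 edges, 12 triangles.
rank ∂_2 = 12, rank ∂_3 = 0 ⇒ b_2 = 12 − 12 − 0 = 0. So H_2 = 0.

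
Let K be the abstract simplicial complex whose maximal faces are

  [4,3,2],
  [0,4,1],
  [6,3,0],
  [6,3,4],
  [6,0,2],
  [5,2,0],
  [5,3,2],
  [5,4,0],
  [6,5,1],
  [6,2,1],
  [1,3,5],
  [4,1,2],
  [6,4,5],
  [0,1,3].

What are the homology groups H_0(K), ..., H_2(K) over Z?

H_0 = Z,  H_1 = Z^2,  H_2 = Z.

K has 7 vertices, 21 edges, 14 triangles.
rank ∂_0 = 0, rank ∂_1 = 6 ⇒ b_0 = 7 − 0 − 6 = 1; all invariant factors of ∂_1 are 1 so no torsion. So H_0 = Z.
rank ∂_1 = 6, rank ∂_2 = 13 ⇒ b_1 = 21 − 6 − 13 = 2; all invariant factors of ∂_2 are 1 so no torsion. So H_1 = Z^2.
rank ∂_2 = 13, rank ∂_3 = 0 ⇒ b_2 = 14 − 13 − 0 = 1. So H_2 = Z.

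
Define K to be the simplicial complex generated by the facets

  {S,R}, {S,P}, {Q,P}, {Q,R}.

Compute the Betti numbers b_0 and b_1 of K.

b_0 = 1, b_1 = 1.

Take the total order P < Q < R < S on the vertex set. Then K (dimension 1) consists of the simplices:

  0-simplices (4): P, Q, R, S
  1-simplices (4): PQ, PS, QR, RS

Hence C_0 ≅ Z^4, C_1 ≅ Z^4.

Boundary ∂_1: C_1 → C_0 maps an edge to its endpoints' difference, ∂[p,q] = q − p.
This gives a 4×4 integer matrix of rank 3; reducing to Smith normal form yields diagonal entries (1,1,1).

Now H_k = ker ∂_k / im ∂_{k+1}, so:

  H_0: rank C_0 − rank ∂_1 = 4 − 3 = 1, and the invariant factors of ∂_1 are all 1, so H_0 ≅ Z.
  H_1: rank ker ∂_1 − rank ∂_2 = (4 − 3) − 0 = 1, and there is no ∂_2, so H_1 ≅ Z.

Hence the Betti numbers are b_0 = 1, b_1 = 1.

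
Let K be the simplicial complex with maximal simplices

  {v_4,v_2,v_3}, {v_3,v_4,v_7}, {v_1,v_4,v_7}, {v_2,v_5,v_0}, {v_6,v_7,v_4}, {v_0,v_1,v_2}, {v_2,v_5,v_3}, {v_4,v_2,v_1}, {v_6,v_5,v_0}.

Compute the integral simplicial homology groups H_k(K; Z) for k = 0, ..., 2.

H_0 ≅ Z,  H_1 ≅ Z,  H_2 = 0.

Fix the vertex order v_0 < v_1 < v_2 < v_3 < v_4 < v_5 < v_6 < v_7 and write every simplex with vertices in increasing order. Then dim K = 2 and the simplices of K are:

  0-simplices (8): [v_0], [v_1], [v_2], [v_3], [v_4], [v_5], [v_6], [v_7]
  1-simplices (17): (17 of them)
  2-simplices (9): [v_0,v_1,v_2], [v_0,v_2,v_5], [v_0,v_5,v_6], [v_1,v_2,v_4], [v_1,v_4,v_7], [v_2,v_3,v_4], [v_2,v_3,v_5], [v_3,v_4,v_7], [v_4,v_6,v_7]

giving chain groups C_0 ≅ Z^8, C_1 ≅ Z^17, C_2 ≅ Z^9.

The boundary map ∂_1: C_1 → C_0 sends each edge [p,q] (with p < q) to q − p. For instance
  ∂[v_2,v_5] = [v_5] − [v_2].
The resulting 8×17 matrix has rank 7, and its Smith normal form has invariant factors (1,1,1,1,1,1,1).

The boundary map ∂_2: C_2 → C_1 maps a triangle to the signed sum of its edges. For instance
  ∂[v_0,v_1,v_2] = [v_1,v_2] − [v_0,v_2] + [v_0,v_1],
  ∂[v_2,v_3,v_4] = [v_3,v_4] − [v_2,v_4] + [v_2,v_3].
The resulting 17×9 matrix has rank 9, and its Smith normal form has invariant factors (1,1,1,1,1,1,1,1,1).

Reading off H_k = ker ∂_k / im ∂_{k+1}:

  H_0: rank C_0 − rank ∂_1 = 8 − 7 = 1, and the invariant factors of ∂_1 are all 1, so H_0 = Z.
  H_1: rank ker ∂_1 − rank ∂_2 = (17 − 7) − 9 = 1, and the invariant factors of ∂_2 are all 1, so H_1 = Z.
  H_2: rank ker ∂_2 − rank ∂_3 = (9 − 9) − 0 = 0, and there is no ∂_3, so H_2 = 0.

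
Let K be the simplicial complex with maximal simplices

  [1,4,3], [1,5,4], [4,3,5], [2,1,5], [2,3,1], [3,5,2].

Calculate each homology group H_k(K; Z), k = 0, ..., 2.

H_0 = Z,  H_1 = 0,  H_2 = Z.

Order the vertices as 1 < 2 < 3 < 4 < 5. Listing each simplex with vertices in this order, K has dimension 2 with simplices:

  0-simplices (5): [1], [2], [3], [4], [5]
  1-simplices (9): [1,2], [1,3], [1,4], [1,5], [2,3], [2,5], [3,4], [3,5], [4,5]
  2-simplices (6): [1,2,3], [1,2,5], [1,3,4], [1,4,5], [2,3,5], [3,4,5]

so the chain groups are C_0 ≅ Z^5, C_1 ≅ Z^9, C_2 ≅ Z^6.

∂_1: C_1 → C_0 is given by ∂[p,q] = [q] − [p].
The resulting 5×9 matrix has rank 4, and its Smith normal form has invariant factors (1,1,1,1).

The boundary map ∂_2: C_2 → C_1 sends each 2-simplex [p,q,r] to [q,r] − [p,r] + [p,q]. For instance
  ∂[2,3,5] = [3,5] − [2,5] + [2,3],
  ∂[1,2,3] = [2,3] − [1,3] + [1,2].
This gives a 9×6 integer matrix of rank 5; reducing to Smith normal form yields diagonal entries (1,1,1,1,1).

Now H_k = ker ∂_k / im ∂_{k+1}, so:

  H_0: rank C_0 − rank ∂_1 = 5 − 4 = 1, and the invariant factors of ∂_1 are all 1, so H_0 ≅ Z.
  H_1: rank ker ∂_1 − rank ∂_2 = (9 − 4) − 5 = 0, and the invariant factors of ∂_2 are all 1, so H_1 ≅ 0.
  H_2: rank ker ∂_2 − rank ∂_3 = (6 − 5) − 0 = 1, and there is no ∂_3, so H_2 ≅ Z.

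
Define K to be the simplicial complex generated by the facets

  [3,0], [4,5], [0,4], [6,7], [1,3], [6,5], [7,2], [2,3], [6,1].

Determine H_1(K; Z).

H_1 ≅ Z^2.

We work with the vertex ordering 0 < 1 < 2 < 3 < 4 < 5 < 6 < 7. The simplices of K, each written with vertices in increasing order, are:

  0-simplices (8): [0], [1], [2], [3], [4], [5], [6], [7]
  1-simplices (9): [0,3], [0,4], [1,3], [1,6], [2,3], [2,7], [4,5], [5,6], [6,7]

so the chain groups are C_0 ≅ Z^8, C_1 ≅ Z^9.

∂_1: C_1 → C_0 is given by ∂[p,q] = [q] − [p].
As a 8×9 matrix over Z this has rank 7, with invariant factors (1,1,1,1,1,1,1).

From H_k ≅ ker(∂_k) / im(∂_{k+1}) we obtain:

  H_1: rank ker ∂_1 − rank ∂_2 = (9 − 7) − 0 = 2, and there is no ∂_2, so H_1 ≅ Z^2.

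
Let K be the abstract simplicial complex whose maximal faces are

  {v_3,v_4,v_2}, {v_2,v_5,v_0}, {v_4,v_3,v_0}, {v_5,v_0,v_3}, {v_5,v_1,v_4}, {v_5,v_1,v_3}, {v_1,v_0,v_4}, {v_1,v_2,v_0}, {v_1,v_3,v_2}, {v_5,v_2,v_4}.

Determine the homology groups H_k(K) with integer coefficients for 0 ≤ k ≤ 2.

H_0 = Z,  H_1 = Z/2,  H_2 = 0.

Order the vertices as v_0 < v_1 < v_2 < v_3 < v_4 < v_5. Listing each simplex with vertices in this order, K has dimension 2 with simplices:

  0-simplices (6): [v_0], [v_1], [v_2], [v_3], [v_4], [v_5]
  1-simplices (15): (15 of them)
  2-simplices (10): [v_0,v_1,v_2], [v_0,v_1,v_4], [v_0,v_2,v_5], [v_0,v_3,v_4], [v_0,v_3,v_5], [v_1,v_2,v_3], [v_1,v_3,v_5], [v_1,v_4,v_5], [v_2,v_3,v_4], [v_2,v_4,v_5]

giving chain groups C_0 ≅ Z^6, C_1 ≅ Z^15, C_2 ≅ Z^10.

The boundary map ∂_1: C_1 → C_0 is given by ∂[p,q] = [q] − [p].
The resulting 6×15 matrix has rank 5, and its Smith normal form has invariant factors (1,1,1,1,1).

The boundary map ∂_2: C_2 → C_1 sends each 2-simplex [p,q,r] to [q,r] − [p,r] + [p,q]. For instance
  ∂[v_2,v_4,v_5] = [v_4,v_5] − [v_2,v_5] + [v_2,v_4],
  ∂[v_0,v_2,v_5] = [v_2,v_5] − [v_0,v_5] + [v_0,v_2].
As a 15×10 matrix over Z this has rank 10, with invariant factors (1,1,1,1,1,1,1,1,1,2).

Reading off H_k = ker ∂_k / im ∂_{k+1}:

  H_0: rank C_0 − rank ∂_1 = 6 − 5 = 1, and the invariant factors of ∂_1 are all 1, so H_0 ≅ Z.
  H_1: rank ker ∂_1 − rank ∂_2 = (15 − 5) − 10 = 0, and ∂_2 has invariant factor 2 > 1, so H_1 ≅ Z/2.
  H_2: rank ker ∂_2 − rank ∂_3 = (10 − 10) − 0 = 0, and there is no ∂_3, so H_2 ≅ 0.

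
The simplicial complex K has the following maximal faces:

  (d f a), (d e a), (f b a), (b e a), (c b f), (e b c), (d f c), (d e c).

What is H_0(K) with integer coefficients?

H_0 ≅ Z.

We work with the vertex ordering a < b < c < d < e < f. The simplices of K, each written with vertices in increasing order, are:

  0-simplices (6): a, b, c, d, e, f
  1-simplices (12): ab, ad, ae, af, bc, be, bf, cd, ce, cf, de, df
  2-simplices (8): abe, abf, ade, adf, bce, bcf, cde, cdf

Hence C_0 ≅ Z^6, C_1 ≅ Z^12, C_2 ≅ Z^8.

The boundary map ∂_1: C_1 → C_0 sends each edge [p,q] (with p < q) to q − p. For instance
  ∂be = e − b.
The resulting 6×12 matrix has rank 5, and its Smith normal form has invariant factors (1,1,1,1,1).

Boundary ∂_2: C_2 → C_1 maps a triangle to the signed sum of its edges. For instance
  ∂adf = df − af + ad,
  ∂abf = bf − af + ab.
This gives a 12×8 integer matrix of rank 7; reducing to Smith normal form yields diagonal entries (1,1,1,1,1,1,1).

Reading off H_k = ker ∂_k / im ∂_{k+1}:

  H_0: rank C_0 − rank ∂_1 = 6 − 5 = 1, and the invariant factors of ∂_1 are all 1, so H_0 = Z.

(K is a triangulation of the 2-sphere S^2.)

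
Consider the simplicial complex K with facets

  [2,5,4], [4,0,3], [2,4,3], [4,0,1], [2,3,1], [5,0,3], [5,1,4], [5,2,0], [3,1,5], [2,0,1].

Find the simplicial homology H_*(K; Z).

H_0 ≅ Z,  H_1 ≅ Z/2,  H_2 = 0.

Take the total order 0 < 1 < 2 < 3 < 4 < 5 on the vertex set. Then K (dimension 2) consists of the simplices:

  0-simplices (6): [0], [1], [2], [3], [4], [5]
  1-simplices (15): [0,1], [0,2], [0,3], [0,4], [0,5], [1,2], [1,3], [1,4], [1,5], [2,3], [2,4], [2,5], [3,4], [3,5], [4,5]
  2-simplices (10): [0,1,2], [0,1,4], [0,2,5], [0,3,4], [0,3,5], [1,2,3], [1,3,5], [1,4,5], [2,3,4], [2,4,5]

Hence C_0 ≅ Z^6, C_1 ≅ Z^15, C_2 ≅ Z^10.

The boundary map ∂_1: C_1 → C_0 sends each edge [p,q] (with p < q) to q − p.
The resulting 6×15 matrix has rank 5, and its Smith normal form has invariant factors (1,1,1,1,1).

∂_2: C_2 → C_1 sends each 2-simplex [p,q,r] to [q,r] − [p,r] + [p,q]. For instance
  ∂[0,3,5] = [3,5] − [0,5] + [0,3],
  ∂[0,1,2] = [1,2] − [0,2] + [0,1].
This gives a 15×10 integer matrix of rank 10; reducing to Smith normal form yields diagonal entries (1,1,1,1,1,1,1,1,1,2).

Reading off H_k = ker ∂_k / im ∂_{k+1}:

  H_0: rank C_0 − rank ∂_1 = 6 − 5 = 1, and the invariant factors of ∂_1 are all 1, so H_0 = Z.
  H_1: rank ker ∂_1 − rank ∂_2 = (15 − 5) − 10 = 0, and ∂_2 has invariant factor 2 > 1, so H_1 = Z/2.
  H_2: rank ker ∂_2 − rank ∂_3 = (10 − 10) − 0 = 0, and there is no ∂_3, so H_2 = 0.

(K is a triangulation of the real projective plane RP^2.)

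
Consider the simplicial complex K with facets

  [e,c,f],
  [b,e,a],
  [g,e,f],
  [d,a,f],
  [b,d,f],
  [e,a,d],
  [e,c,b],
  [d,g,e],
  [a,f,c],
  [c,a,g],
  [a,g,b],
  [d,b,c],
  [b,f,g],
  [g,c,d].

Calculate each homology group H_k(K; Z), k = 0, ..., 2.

H_0 ≅ Z,  H_1 ≅ Z^2,  H_2 ≅ Z.

Order the vertices as a < b < c < d < e < f < g. Listing each simplex with vertices in this order, K has dimension 2 with simplices:

  0-simplices (7): a, b, c, d, e, f, g
  1-simplices (21): ab, ac, ad, ae, af, ag, bc, bd, be, bf, bg, cd, ce, cf, cg, de, df, dg, ef, eg, fg
  2-simplices (14): abe, abg, acf, acg, ade, adf, bcd, bce, bdf, bfg, cdg, cef, deg, efg

giving chain groups C_0 ≅ Z^7, C_1 ≅ Z^21, C_2 ≅ Z^14.

∂_1: C_1 → C_0 maps an edge to its endpoints' difference, ∂[p,q] = q − p.
The 7×21 boundary matrix has rank 6 and Smith normal form diag(1,1,1,1,1,1).

Boundary ∂_2: C_2 → C_1 maps a triangle to the signed sum of its edges. For instance
  ∂abg = bg − ag + ab,
  ∂bfg = fg − bg + bf.
As a 21×14 matrix over Z this has rank 13, with invariant factors (1,1,1,1,1,1,1,1,1,1,1,1,1).

Reading off H_k = ker ∂_k / im ∂_{k+1}:

  H_0: rank C_0 − rank ∂_1 = 7 − 6 = 1, and the invariant factors of ∂_1 are all 1, so H_0 ≅ Z.
  H_1: rank ker ∂_1 − rank ∂_2 = (21 − 6) − 13 = 2, and the invariant factors of ∂_2 are all 1, so H_1 ≅ Z^2.
  H_2: rank ker ∂_2 − rank ∂_3 = (14 − 13) − 0 = 1, and there is no ∂_3, so H_2 ≅ Z.

As a check, the Euler characteristic is 7 − 21 + 14 = 0, which agrees with 1 − 2 + 1 = 0.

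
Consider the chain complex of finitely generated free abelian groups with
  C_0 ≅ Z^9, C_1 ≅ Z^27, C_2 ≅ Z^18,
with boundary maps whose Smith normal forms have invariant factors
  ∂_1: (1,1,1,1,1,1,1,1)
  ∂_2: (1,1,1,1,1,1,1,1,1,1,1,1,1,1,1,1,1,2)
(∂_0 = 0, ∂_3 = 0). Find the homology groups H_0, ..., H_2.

H_0 = Z,  H_1 = Z × Z/2,  H_2 = 0.

H_0: b_0 = 9 − 0 − 8 = 1; torsion from ∂_1 factors > 1: none. So H_0 = Z.
H_1: b_1 = 27 − 8 − 18 = 1; torsion from ∂_2 factors > 1: [2]. So H_1 = Z × Z/2.
H_2: b_2 = 18 − 18 − 0 = 0; torsion from ∂_3 factors > 1: none. So H_2 = 0.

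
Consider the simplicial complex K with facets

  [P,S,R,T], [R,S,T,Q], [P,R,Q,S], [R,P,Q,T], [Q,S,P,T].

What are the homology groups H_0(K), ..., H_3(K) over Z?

Take the total order P < Q < R < S < T on the vertex set. Then K (dimension 3) consists of the simplices:

  0-simplices (5): P, Q, R, S, T
  1-simplices (10): PQ, PR, PS, PT, QR, QS, QT, RS, RT, ST
  2-simplices (10): PQR, PQS, PQT, PRS, PRT, PST, QRS, QRT, QST, RST
  3-simplices (5): PQRS, PQRT, PQST, PRST, QRST

so the chain groups are C_0 ≅ Z^5, C_1 ≅ Z^10, C_2 ≅ Z^10, C_3 ≅ Z^5.

Boundary ∂_1: C_1 → C_0 sends each edge [p,q] (with p < q) to q − p.
This gives a 5×10 integer matrix of rank 4; reducing to Smith normal form yields diagonal entries (1,1,1,1).

Boundary ∂_2: C_2 → C_1 sends each 2-simplex [p,q,r] to [q,r] − [p,r] + [p,q]. For instance
  ∂PQR = QR − PR + PQ,
  ∂PQT = QT − PT + PQ.
This gives a 10×10 integer matrix of rank 6; reducing to Smith normal form yields diagonal entries (1,1,1,1,1,1).

The boundary map ∂_3: C_3 → C_2 sends each 3-simplex σ to the alternating sum Σ_i (−1)^i (σ with its i-th vertex removed). For instance
  ∂PQRS = QRS − PRS + PQS − PQR,
  ∂PRST = RST − PST + PRT − PRS.
The 10×5 boundary matrix has rank 4 and Smith normal form diag(1,1,1,1).

Computing H_k = (kernel of ∂_k) / (image of ∂_{k+1}):

  H_0: rank C_0 − rank ∂_1 = 5 − 4 = 1, and the invariant factors of ∂_1 are all 1, so H_0 ≅ Z.
  H_1: rank ker ∂_1 − rank ∂_2 = (10 − 4) − 6 = 0, and the invariant factors of ∂_2 are all 1, so H_1 ≅ 0.
  H_2: rank ker ∂_2 − rank ∂_3 = (10 − 6) − 4 = 0, and the invariant factors of ∂_3 are all 1, so H_2 ≅ 0.
  H_3: rank ker ∂_3 − rank ∂_4 = (5 − 4) − 0 = 1, and there is no ∂_4, so H_3 ≅ Z.

As a check, the Euler characteristic is 5 − 10 + 10 − 5 = 0, which agrees with 1 − 0 + 0 − 1 = 0.
(K is a triangulation of the 3-sphere S^3.)

H_0 ≅ Z,  H_1 = 0,  H_2 = 0,  H_3 ≅ Z.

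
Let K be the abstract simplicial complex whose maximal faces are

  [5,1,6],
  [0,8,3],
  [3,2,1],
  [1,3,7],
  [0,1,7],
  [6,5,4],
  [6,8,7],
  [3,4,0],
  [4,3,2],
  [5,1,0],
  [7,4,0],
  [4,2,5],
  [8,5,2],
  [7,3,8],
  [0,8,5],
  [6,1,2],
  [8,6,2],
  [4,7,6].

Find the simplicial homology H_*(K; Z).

H_0 ≅ Z,  H_1 ≅ Z ⊕ Z/2,  H_2 = 0.

Order the vertices as 0 < 1 < 2 < 3 < 4 < 5 < 6 < 7 < 8. Listing each simplex with vertices in this order, K has dimension 2 with simplices:

  0-simplices (9): [0], [1], [2], [3], [4], [5], [6], [7], [8]
  1-simplices (27): (27 of them)
  2-simplices (18): [0,1,5], [0,1,7], [0,3,4], [0,3,8], [0,4,7], [0,5,8], [1,2,3], [1,2,6], [1,3,7], [1,5,6], [2,3,4], [2,4,5], [2,5,8], [2,6,8], [3,7,8], [4,5,6], [4,6,7], [6,7,8]

so the chain groups are C_0 ≅ Z^9, C_1 ≅ Z^27, C_2 ≅ Z^18.

Boundary ∂_1: C_1 → C_0 sends each edge [p,q] (with p < q) to q − p.
The resulting 9×27 matrix has rank 8, and its Smith normal form has invariant factors (1,1,1,1,1,1,1,1).

∂_2: C_2 → C_1 maps a triangle to the signed sum of its edges. For instance
  ∂[1,3,7] = [3,7] − [1,7] + [1,3],
  ∂[1,5,6] = [5,6] − [1,6] + [1,5].
The resulting 27×18 matrix has rank 18, and its Smith normal form has invariant factors (1,1,1,1,1,1,1,1,1,1,1,1,1,1,1,1,1,2).

From H_k ≅ ker(∂_k) / im(∂_{k+1}) we obtain:

  H_0: rank C_0 − rank ∂_1 = 9 − 8 = 1, and the invariant factors of ∂_1 are all 1, so H_0 ≅ Z.
  H_1: rank ker ∂_1 − rank ∂_2 = (27 − 8) − 18 = 1, and ∂_2 has invariant factor 2 > 1, so H_1 ≅ Z ⊕ Z/2.
  H_2: rank ker ∂_2 − rank ∂_3 = (18 − 18) − 0 = 0, and there is no ∂_3, so H_2 ≅ 0.

As a check, the Euler characteristic is 9 − 27 + 18 = 0, which agrees with 1 − 1 + 0 = 0.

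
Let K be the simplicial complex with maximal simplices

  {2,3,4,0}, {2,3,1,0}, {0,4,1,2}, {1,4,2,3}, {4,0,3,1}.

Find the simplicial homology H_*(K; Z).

H_0 = Z,  H_1 = 0,  H_2 = 0,  H_3 = Z.

Take the total order 0 < 1 < 2 < 3 < 4 on the vertex set. Then K (dimension 3) consists of the simplices:

  0-simplices (5): [0], [1], [2], [3], [4]
  1-simplices (10): [0,1], [0,2], [0,3], [0,4], [1,2], [1,3], [1,4], [2,3], [2,4], [3,4]
  2-simplices (10): [0,1,2], [0,1,3], [0,1,4], [0,2,3], [0,2,4], [0,3,4], [1,2,3], [1,2,4], [1,3,4], [2,3,4]
  3-simplices (5): [0,1,2,3], [0,1,2,4], [0,1,3,4], [0,2,3,4], [1,2,3,4]

Hence C_0 ≅ Z^5, C_1 ≅ Z^10, C_2 ≅ Z^10, C_3 ≅ Z^5.

The boundary map ∂_1: C_1 → C_0 maps an edge to its endpoints' difference, ∂[p,q] = q − p.
The 5×10 boundary matrix has rank 4 and Smith normal form diag(1,1,1,1).

The boundary map ∂_2: C_2 → C_1 sends each 2-simplex [p,q,r] to [q,r] − [p,r] + [p,q]. For instance
  ∂[1,2,4] = [2,4] − [1,4] + [1,2],
  ∂[0,1,3] = [1,3] − [0,3] + [0,1].
The resulting 10×10 matrix has rank 6, and its Smith normal form has invariant factors (1,1,1,1,1,1).

The boundary map ∂_3: C_3 → C_2 sends each 3-simplex σ to the alternating sum Σ_i (−1)^i (σ with its i-th vertex removed). For instance
  ∂[0,1,2,3] = [1,2,3] − [0,2,3] + [0,1,3] − [0,1,2],
  ∂[0,1,2,4] = [1,2,4] − [0,2,4] + [0,1,4] − [0,1,2].
This gives a 10×5 integer matrix of rank 4; reducing to Smith normal form yields diagonal entries (1,1,1,1).

From H_k ≅ ker(∂_k) / im(∂_{k+1}) we obtain:

  H_0: rank C_0 − rank ∂_1 = 5 − 4 = 1, and the invariant factors of ∂_1 are all 1, so H_0 = Z.
  H_1: rank ker ∂_1 − rank ∂_2 = (10 − 4) − 6 = 0, and the invariant factors of ∂_2 are all 1, so H_1 = 0.
  H_2: rank ker ∂_2 − rank ∂_3 = (10 − 6) − 4 = 0, and the invariant factors of ∂_3 are all 1, so H_2 = 0.
  H_3: rank ker ∂_3 − rank ∂_4 = (5 − 4) − 0 = 1, and there is no ∂_4, so H_3 = Z.

(K is a triangulation of the 3-sphere S^3.)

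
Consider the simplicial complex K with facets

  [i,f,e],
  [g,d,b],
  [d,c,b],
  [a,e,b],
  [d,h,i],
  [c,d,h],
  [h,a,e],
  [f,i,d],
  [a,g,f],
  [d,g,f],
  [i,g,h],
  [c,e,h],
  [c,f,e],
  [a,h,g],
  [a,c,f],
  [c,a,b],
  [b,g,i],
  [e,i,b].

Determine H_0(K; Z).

H_0 ≅ Z.

Order the vertices as a < b < c < d < e < f < g < h < i. Listing each simplex with vertices in this order, K has dimension 2 with simplices:

  0-simplices (9): a, b, c, d, e, f, g, h, i
  1-simplices (27): ab, ac, ae, af, ag, ah, bc, bd, be, bg, bi, cd, ce, cf, ch, df, dg, dh, di, ef, eh, ei, fg, fi, gh, gi, hi
  2-simplices (18): abc, abe, acf, aeh, afg, agh, bcd, bdg, bei, bgi, cdh, cef, ceh, dfg, dfi, dhi, efi, ghi

giving chain groups C_0 ≅ Z^9, C_1 ≅ Z^27, C_2 ≅ Z^18.

∂_1: C_1 → C_0 is given by ∂[p,q] = [q] − [p]. For instance
  ∂cd = d − c.
As a 9×27 matrix over Z this has rank 8, with invariant factors (1,1,1,1,1,1,1,1).

Boundary ∂_2: C_2 → C_1 maps a triangle to the signed sum of its edges. For instance
  ∂acf = cf − af + ac,
  ∂bcd = cd − bd + bc.
The resulting 27×18 matrix has rank 18, and its Smith normal form has invariant factors (1,1,1,1,1,1,1,1,1,1,1,1,1,1,1,1,1,2).

Computing H_k = (kernel of ∂_k) / (image of ∂_{k+1}):

  H_0: rank C_0 − rank ∂_1 = 9 − 8 = 1, and the invariant factors of ∂_1 are all 1, so H_0 = Z.

(K is a triangulation of the Klein bottle.)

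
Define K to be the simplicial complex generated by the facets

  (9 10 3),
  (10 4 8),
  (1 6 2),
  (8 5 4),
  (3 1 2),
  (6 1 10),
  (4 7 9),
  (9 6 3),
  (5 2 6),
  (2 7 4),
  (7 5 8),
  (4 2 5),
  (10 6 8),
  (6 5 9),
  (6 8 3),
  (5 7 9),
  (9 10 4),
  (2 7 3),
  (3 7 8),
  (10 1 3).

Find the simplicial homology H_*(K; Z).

We work with the vertex ordering 1 < 2 < 3 < 4 < 5 < 6 < 7 < 8 < 9 < 10. The simplices of K, each written with vertices in increasing order, are:

  0-simplices (10): [1], [2], [3], [4], [5], [6], [7], [8], [9], [10]
  1-simplices (30): (30 of them)
  2-simplices (20): (20 of them)

so the chain groups are C_0 ≅ Z^10, C_1 ≅ Z^30, C_2 ≅ Z^20.

Boundary ∂_1: C_1 → C_0 is given by ∂[p,q] = [q] − [p]. For instance
  ∂[8,10] = [10] − [8].
The resulting 10×30 matrix has rank 9, and its Smith normal form has invariant factors (1,1,1,1,1,1,1,1,1).

∂_2: C_2 → C_1 maps a triangle to the signed sum of its edges. For instance
  ∂[3,6,8] = [6,8] − [3,8] + [3,6],
  ∂[6,8,10] = [8,10] − [6,10] + [6,8].
This gives a 30×20 integer matrix of rank 20; reducing to Smith normal form yields diagonal entries (1,1,1,1,1,1,1,1,1,1,1,1,1,1,1,1,1,1,1,2).

Reading off H_k = ker ∂_k / im ∂_{k+1}:

  H_0: rank C_0 − rank ∂_1 = 10 − 9 = 1, and the invariant factors of ∂_1 are all 1, so H_0 = Z.
  H_1: rank ker ∂_1 − rank ∂_2 = (30 − 9) − 20 = 1, and ∂_2 has invariant factor 2 > 1, so H_1 = Z ⊕ Z_2.
  H_2: rank ker ∂_2 − rank ∂_3 = (20 − 20) − 0 = 0, and there is no ∂_3, so H_2 = 0.

H_0 = Z,  H_1 = Z ⊕ Z_2,  H_2 = 0.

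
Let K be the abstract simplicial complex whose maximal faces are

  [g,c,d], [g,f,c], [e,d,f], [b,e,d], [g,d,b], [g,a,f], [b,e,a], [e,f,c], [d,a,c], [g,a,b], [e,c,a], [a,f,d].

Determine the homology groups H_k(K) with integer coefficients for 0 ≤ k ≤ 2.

Order the vertices as a < b < c < d < e < f < g. Listing each simplex with vertices in this order, K has dimension 2 with simplices:

  0-simplices (7): a, b, c, d, e, f, g
  1-simplices (18): ab, ac, ad, ae, af, ag, bd, be, bg, cd, ce, cf, cg, de, df, dg, ef, fg
  2-simplices (12): abe, abg, acd, ace, adf, afg, bde, bdg, cdg, cef, cfg, def

Hence C_0 ≅ Z^7, C_1 ≅ Z^18, C_2 ≅ Z^12.

Boundary ∂_1: C_1 → C_0 is given by ∂[p,q] = [q] − [p].
The 7×18 boundary matrix has rank 6 and Smith normal form diag(1,1,1,1,1,1).

The boundary map ∂_2: C_2 → C_1 sends each 2-simplex [p,q,r] to [q,r] − [p,r] + [p,q]. For instance
  ∂abg = bg − ag + ab,
  ∂ace = ce − ae + ac.
The 18×12 boundary matrix has rank 12 and Smith normal form diag(1,1,1,1,1,1,1,1,1,1,1,2).

Computing H_k = (kernel of ∂_k) / (image of ∂_{k+1}):

  H_0: rank C_0 − rank ∂_1 = 7 − 6 = 1, and the invariant factors of ∂_1 are all 1, so H_0 = Z.
  H_1: rank ker ∂_1 − rank ∂_2 = (18 − 6) − 12 = 0, and ∂_2 has invariant factor 2 > 1, so H_1 = Z/2.
  H_2: rank ker ∂_2 − rank ∂_3 = (12 − 12) − 0 = 0, and there is no ∂_3, so H_2 = 0.

H_0 ≅ Z,  H_1 ≅ Z/2,  H_2 = 0.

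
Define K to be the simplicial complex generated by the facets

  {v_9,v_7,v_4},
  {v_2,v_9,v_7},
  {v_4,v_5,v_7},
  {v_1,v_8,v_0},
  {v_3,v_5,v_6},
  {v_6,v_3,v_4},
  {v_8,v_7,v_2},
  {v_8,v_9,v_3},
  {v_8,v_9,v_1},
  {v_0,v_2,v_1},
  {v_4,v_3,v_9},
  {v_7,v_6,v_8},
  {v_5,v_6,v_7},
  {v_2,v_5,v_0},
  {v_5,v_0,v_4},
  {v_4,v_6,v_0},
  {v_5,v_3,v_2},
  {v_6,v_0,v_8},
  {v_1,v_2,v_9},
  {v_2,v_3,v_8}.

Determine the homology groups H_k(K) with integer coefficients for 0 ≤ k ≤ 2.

Fix the vertex order v_0 < v_1 < v_2 < v_3 < v_4 < v_5 < v_6 < v_7 < v_8 < v_9 and write every simplex with vertices in increasing order. Then dim K = 2 and the simplices of K are:

  0-simplices (10): [v_0], [v_1], [v_2], [v_3], [v_4], [v_5], [v_6], [v_7], [v_8], [v_9]
  1-simplices (30): (30 of them)
  2-simplices (20): (20 of them)

Hence C_0 ≅ Z^10, C_1 ≅ Z^30, C_2 ≅ Z^20.

∂_1: C_1 → C_0 is given by ∂[p,q] = [q] − [p]. For instance
  ∂[v_3,v_5] = [v_5] − [v_3].
The 10×30 boundary matrix has rank 9 and Smith normal form diag(1,1,1,1,1,1,1,1,1).

The boundary map ∂_2: C_2 → C_1 sends each 2-simplex [p,q,r] to [q,r] − [p,r] + [p,q]. For instance
  ∂[v_0,v_4,v_6] = [v_4,v_6] − [v_0,v_6] + [v_0,v_4],
  ∂[v_0,v_6,v_8] = [v_6,v_8] − [v_0,v_8] + [v_0,v_6].
This gives a 30×20 integer matrix of rank 20; reducing to Smith normal form yields diagonal entries (1,1,1,1,1,1,1,1,1,1,1,1,1,1,1,1,1,1,1,2).

From H_k ≅ ker(∂_k) / im(∂_{k+1}) we obtain:

  H_0: rank C_0 − rank ∂_1 = 10 − 9 = 1, and the invariant factors of ∂_1 are all 1, so H_0 = Z.
  H_1: rank ker ∂_1 − rank ∂_2 = (30 − 9) − 20 = 1, and ∂_2 has invariant factor 2 > 1, so H_1 = Z ⊕ Z_2.
  H_2: rank ker ∂_2 − rank ∂_3 = (20 − 20) − 0 = 0, and there is no ∂_3, so H_2 = 0.

As a check, the Euler characteristic is 10 − 30 + 20 = 0, which agrees with 1 − 1 + 0 = 0.

H_0 = Z,  H_1 = Z ⊕ Z_2,  H_2 = 0.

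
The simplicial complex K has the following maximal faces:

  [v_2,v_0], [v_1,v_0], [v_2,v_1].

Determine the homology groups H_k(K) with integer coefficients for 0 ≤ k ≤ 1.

H_0 ≅ Z,  H_1 ≅ Z.

We work with the vertex ordering v_0 < v_1 < v_2. The simplices of K, each written with vertices in increasing order, are:

  0-simplices (3): [v_0], [v_1], [v_2]
  1-simplices (3): [v_0,v_1], [v_0,v_2], [v_1,v_2]

Hence C_0 ≅ Z^3, C_1 ≅ Z^3.

Boundary ∂_1: C_1 → C_0 sends each edge [p,q] (with p < q) to q − p. For instance
  ∂[v_0,v_2] = [v_2] − [v_0].
This gives a 3×3 integer matrix of rank 2; reducing to Smith normal form yields diagonal entries (1,1).

From H_k ≅ ker(∂_k) / im(∂_{k+1}) we obtain:

  H_0: rank C_0 − rank ∂_1 = 3 − 2 = 1, and the invariant factors of ∂_1 are all 1, so H_0 ≅ Z.
  H_1: rank ker ∂_1 − rank ∂_2 = (3 − 2) − 0 = 1, and there is no ∂_2, so H_1 ≅ Z.

As a check, the Euler characteristic is 3 − 3 = 0, which agrees with 1 − 1 = 0.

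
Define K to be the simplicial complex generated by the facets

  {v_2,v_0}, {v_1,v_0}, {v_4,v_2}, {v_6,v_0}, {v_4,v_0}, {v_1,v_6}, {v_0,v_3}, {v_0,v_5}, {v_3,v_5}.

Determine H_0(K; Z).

H_0 ≅ Z.

Order the vertices as v_0 < v_1 < v_2 < v_3 < v_4 < v_5 < v_6. Listing each simplex with vertices in this order, K has dimension 1 with simplices:

  0-simplices (7): [v_0], [v_1], [v_2], [v_3], [v_4], [v_5], [v_6]
  1-simplices (9): [v_0,v_1], [v_0,v_2], [v_0,v_3], [v_0,v_4], [v_0,v_5], [v_0,v_6], [v_1,v_6], [v_2,v_4], [v_3,v_5]

Hence C_0 ≅ Z^7, C_1 ≅ Z^9.

Boundary ∂_1: C_1 → C_0 maps an edge to its endpoints' difference, ∂[p,q] = q − p.
As a 7×9 matrix over Z this has rank 6, with invariant factors (1,1,1,1,1,1).

Now H_k = ker ∂_k / im ∂_{k+1}, so:

  H_0: rank C_0 − rank ∂_1 = 7 − 6 = 1, and the invariant factors of ∂_1 are all 1, so H_0 ≅ Z.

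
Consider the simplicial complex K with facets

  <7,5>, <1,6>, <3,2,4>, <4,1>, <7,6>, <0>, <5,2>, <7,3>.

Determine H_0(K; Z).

H_0 = Z^2.

Take the total order 0 < 1 < 2 < 3 < 4 < 5 < 6 < 7 on the vertex set. Then K (dimension 2) consists of the simplices:

  0-simplices (8): [0], [1], [2], [3], [4], [5], [6], [7]
  1-simplices (9): [1,4], [1,6], [2,3], [2,4], [2,5], [3,4], [3,7], [5,7], [6,7]
  2-simplices (1): [2,3,4]

so the chain groups are C_0 ≅ Z^8, C_1 ≅ Z^9, C_2 ≅ Z^1.

The boundary map ∂_1: C_1 → C_0 maps an edge to its endpoints' difference, ∂[p,q] = q − p. For instance
  ∂[1,6] = [6] − [1].
This gives a 8×9 integer matrix of rank 6; reducing to Smith normal form yields diagonal entries (1,1,1,1,1,1).

∂_2: C_2 → C_1 sends each 2-simplex [p,q,r] to [q,r] − [p,r] + [p,q]. For instance
  ∂[2,3,4] = [3,4] − [2,4] + [2,3].
The 9×1 boundary matrix has rank 1 and Smith normal form diag(1).

Computing H_k = (kernel of ∂_k) / (image of ∂_{k+1}):

  H_0: rank C_0 − rank ∂_1 = 8 − 6 = 2, and the invariant factors of ∂_1 are all 1, so H_0 = Z^2.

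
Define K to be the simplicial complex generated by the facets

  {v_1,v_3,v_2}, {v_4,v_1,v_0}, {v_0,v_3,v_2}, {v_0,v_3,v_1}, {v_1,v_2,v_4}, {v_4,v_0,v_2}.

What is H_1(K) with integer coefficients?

Take the total order v_0 < v_1 < v_2 < v_3 < v_4 on the vertex set. Then K (dimension 2) consists of the simplices:

  0-simplices (5): [v_0], [v_1], [v_2], [v_3], [v_4]
  1-simplices (9): [v_0,v_1], [v_0,v_2], [v_0,v_3], [v_0,v_4], [v_1,v_2], [v_1,v_3], [v_1,v_4], [v_2,v_3], [v_2,v_4]
  2-simplices (6): [v_0,v_1,v_3], [v_0,v_1,v_4], [v_0,v_2,v_3], [v_0,v_2,v_4], [v_1,v_2,v_3], [v_1,v_2,v_4]

giving chain groups C_0 ≅ Z^5, C_1 ≅ Z^9, C_2 ≅ Z^6.

∂_1: C_1 → C_0 sends each edge [p,q] (with p < q) to q − p.
The 5×9 boundary matrix has rank 4 and Smith normal form diag(1,1,1,1).

∂_2: C_2 → C_1 sends each 2-simplex [p,q,r] to [q,r] − [p,r] + [p,q]. For instance
  ∂[v_0,v_1,v_4] = [v_1,v_4] − [v_0,v_4] + [v_0,v_1],
  ∂[v_0,v_2,v_3] = [v_2,v_3] − [v_0,v_3] + [v_0,v_2].
The 9×6 boundary matrix has rank 5 and Smith normal form diag(1,1,1,1,1).

From H_k ≅ ker(∂_k) / im(∂_{k+1}) we obtain:

  H_1: rank ker ∂_1 − rank ∂_2 = (9 − 4) − 5 = 0, and the invariant factors of ∂_2 are all 1, so H_1 = 0.

H_1 ≅ 0.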